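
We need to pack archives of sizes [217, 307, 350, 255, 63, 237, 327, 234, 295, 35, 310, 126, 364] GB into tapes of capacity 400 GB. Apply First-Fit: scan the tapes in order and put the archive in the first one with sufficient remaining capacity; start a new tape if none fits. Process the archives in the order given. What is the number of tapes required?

217 GB → tape 1 (remaining 183 GB)
307 GB → tape 2 (remaining 93 GB)
350 GB → tape 3 (remaining 50 GB)
255 GB → tape 4 (remaining 145 GB)
63 GB → tape 1 (remaining 120 GB)
237 GB → tape 5 (remaining 163 GB)
327 GB → tape 6 (remaining 73 GB)
234 GB → tape 7 (remaining 166 GB)
295 GB → tape 8 (remaining 105 GB)
35 GB → tape 1 (remaining 85 GB)
310 GB → tape 9 (remaining 90 GB)
126 GB → tape 4 (remaining 19 GB)
364 GB → tape 10 (remaining 36 GB)

10 tapes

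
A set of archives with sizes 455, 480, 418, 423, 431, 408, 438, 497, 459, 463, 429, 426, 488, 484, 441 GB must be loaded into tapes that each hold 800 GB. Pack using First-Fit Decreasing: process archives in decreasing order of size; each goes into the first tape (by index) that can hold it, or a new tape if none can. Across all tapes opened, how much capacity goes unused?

Sorted descending: 497, 488, 484, 480, 463, 459, 455, 441, 438, 431, 429, 426, 423, 418, 408.
tape 1: place 497 GB, 303 GB left
tape 2: place 488 GB, 312 GB left
tape 3: place 484 GB, 316 GB left
tape 4: place 480 GB, 320 GB left
tape 5: place 463 GB, 337 GB left
tape 6: place 459 GB, 341 GB left
tape 7: place 455 GB, 345 GB left
tape 8: place 441 GB, 359 GB left
tape 9: place 438 GB, 362 GB left
tape 10: place 431 GB, 369 GB left
tape 11: place 429 GB, 371 GB left
tape 12: place 426 GB, 374 GB left
tape 13: place 423 GB, 377 GB left
tape 14: place 418 GB, 382 GB left
tape 15: place 408 GB, 392 GB left
15 tapes × 800 GB = 12000 GB; used 6740 GB; unused 5260 GB.

5260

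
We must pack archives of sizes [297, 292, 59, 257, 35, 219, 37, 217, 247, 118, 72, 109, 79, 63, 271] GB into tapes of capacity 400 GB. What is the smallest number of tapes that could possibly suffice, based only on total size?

Total size = 297 + 292 + 59 + 257 + 35 + 219 + 37 + 217 + 247 + 118 + 72 + 109 + 79 + 63 + 271 = 2372 GB.
⌈2372 / 400⌉ = 6.

6 tapes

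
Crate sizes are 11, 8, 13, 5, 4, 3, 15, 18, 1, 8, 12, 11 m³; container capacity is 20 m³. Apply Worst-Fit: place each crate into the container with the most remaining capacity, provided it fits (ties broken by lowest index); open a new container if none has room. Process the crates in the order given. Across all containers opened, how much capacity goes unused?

11 m³ → container 1 (remaining 9 m³)
8 m³ → container 1 (remaining 1 m³)
13 m³ → container 2 (remaining 7 m³)
5 m³ → container 2 (remaining 2 m³)
4 m³ → container 3 (remaining 16 m³)
3 m³ → container 3 (remaining 13 m³)
15 m³ → container 4 (remaining 5 m³)
18 m³ → container 5 (remaining 2 m³)
1 m³ → container 3 (remaining 12 m³)
8 m³ → container 3 (remaining 4 m³)
12 m³ → container 6 (remaining 8 m³)
11 m³ → container 7 (remaining 9 m³)
7 containers × 20 m³ = 140 m³; used 109 m³; unused 31 m³.

31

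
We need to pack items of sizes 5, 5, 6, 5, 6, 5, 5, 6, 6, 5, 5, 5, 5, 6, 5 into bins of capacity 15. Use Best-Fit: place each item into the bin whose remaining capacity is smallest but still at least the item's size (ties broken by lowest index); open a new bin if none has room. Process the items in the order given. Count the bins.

6

Put 5 in bin 1; 10 remain.
Put 5 in bin 1; 5 remain.
Put 6 in bin 2; 9 remain.
Put 5 in bin 1; 0 remain.
Put 6 in bin 2; 3 remain.
Put 5 in bin 3; 10 remain.
Put 5 in bin 3; 5 remain.
Put 6 in bin 4; 9 remain.
Put 6 in bin 4; 3 remain.
Put 5 in bin 3; 0 remain.
Put 5 in bin 5; 10 remain.
Put 5 in bin 5; 5 remain.
Put 5 in bin 5; 0 remain.
Put 6 in bin 6; 9 remain.
Put 5 in bin 6; 4 remain.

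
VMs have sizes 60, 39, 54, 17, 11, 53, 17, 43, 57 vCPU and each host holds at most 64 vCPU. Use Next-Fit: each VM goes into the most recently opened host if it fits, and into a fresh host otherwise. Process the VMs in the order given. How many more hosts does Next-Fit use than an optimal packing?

1

Next-Fit: [60] [39] [54] [17,11] [53] [17,43] [57] → 7 hosts.
Total size 351 vCPU; any packing needs at least ⌈351/64⌉ = 6 hosts.
An optimal packing achieves that bound: [60] [57] [54] [53,11] [43,17] [39,17] → 6 hosts.
Excess: 7 − 6 = 1.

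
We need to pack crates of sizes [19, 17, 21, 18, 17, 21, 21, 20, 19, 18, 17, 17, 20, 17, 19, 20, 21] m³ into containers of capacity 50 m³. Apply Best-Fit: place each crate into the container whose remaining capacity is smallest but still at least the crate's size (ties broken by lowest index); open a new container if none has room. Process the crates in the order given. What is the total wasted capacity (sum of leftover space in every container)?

container 1: place 19 m³, 31 m³ left
container 1: place 17 m³, 14 m³ left
container 2: place 21 m³, 29 m³ left
container 2: place 18 m³, 11 m³ left
container 3: place 17 m³, 33 m³ left
container 3: place 21 m³, 12 m³ left
container 4: place 21 m³, 29 m³ left
container 4: place 20 m³, 9 m³ left
container 5: place 19 m³, 31 m³ left
container 5: place 18 m³, 13 m³ left
container 6: place 17 m³, 33 m³ left
container 6: place 17 m³, 16 m³ left
container 7: place 20 m³, 30 m³ left
container 7: place 17 m³, 13 m³ left
container 8: place 19 m³, 31 m³ left
container 8: place 20 m³, 11 m³ left
container 9: place 21 m³, 29 m³ left
9 containers × 50 m³ = 450 m³; used 322 m³; unused 128 m³.

128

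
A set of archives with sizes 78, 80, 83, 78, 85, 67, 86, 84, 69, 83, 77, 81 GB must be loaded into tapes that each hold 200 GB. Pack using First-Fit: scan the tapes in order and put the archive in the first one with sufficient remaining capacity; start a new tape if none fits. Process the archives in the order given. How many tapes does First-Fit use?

78 GB → tape 1 (remaining 122 GB)
80 GB → tape 1 (remaining 42 GB)
83 GB → tape 2 (remaining 117 GB)
78 GB → tape 2 (remaining 39 GB)
85 GB → tape 3 (remaining 115 GB)
67 GB → tape 3 (remaining 48 GB)
86 GB → tape 4 (remaining 114 GB)
84 GB → tape 4 (remaining 30 GB)
69 GB → tape 5 (remaining 131 GB)
83 GB → tape 5 (remaining 48 GB)
77 GB → tape 6 (remaining 123 GB)
81 GB → tape 6 (remaining 42 GB)
Final tapes: [78,80] [83,78] [85,67] [86,84] [69,83] [77,81].

6 tapes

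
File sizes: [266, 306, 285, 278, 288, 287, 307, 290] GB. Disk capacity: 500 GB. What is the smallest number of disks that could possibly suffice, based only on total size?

Total size = 266 + 306 + 285 + 278 + 288 + 287 + 307 + 290 = 2307 GB.
⌈2307 / 500⌉ = 5.

5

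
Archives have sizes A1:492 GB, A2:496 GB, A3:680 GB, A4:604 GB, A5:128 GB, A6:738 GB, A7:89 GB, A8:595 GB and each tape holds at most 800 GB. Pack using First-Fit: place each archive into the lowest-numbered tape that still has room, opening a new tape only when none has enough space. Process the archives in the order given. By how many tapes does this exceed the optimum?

0

First-Fit: [492,128,89] [496] [680] [604] [738] [595] → 6 tapes.
6 archives exceed 400 GB (half the capacity), and no two of those can share a tape, so at least 6 tapes are needed.
So 6 is already optimal.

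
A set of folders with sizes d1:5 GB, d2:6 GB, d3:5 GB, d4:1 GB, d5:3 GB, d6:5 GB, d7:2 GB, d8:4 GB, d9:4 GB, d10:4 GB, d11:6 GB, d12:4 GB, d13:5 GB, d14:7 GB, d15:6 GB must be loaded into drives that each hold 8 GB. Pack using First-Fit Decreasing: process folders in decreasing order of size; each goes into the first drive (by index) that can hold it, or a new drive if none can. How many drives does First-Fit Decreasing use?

10

Sorted descending: 7, 6, 6, 6, 5, 5, 5, 5, 4, 4, 4, 4, 3, 2, 1.
Put 7 GB in drive 1; 1 GB remain.
Put 6 GB in drive 2; 2 GB remain.
Put 6 GB in drive 3; 2 GB remain.
Put 6 GB in drive 4; 2 GB remain.
Put 5 GB in drive 5; 3 GB remain.
Put 5 GB in drive 6; 3 GB remain.
Put 5 GB in drive 7; 3 GB remain.
Put 5 GB in drive 8; 3 GB remain.
Put 4 GB in drive 9; 4 GB remain.
Put 4 GB in drive 9; 0 GB remain.
Put 4 GB in drive 10; 4 GB remain.
Put 4 GB in drive 10; 0 GB remain.
Put 3 GB in drive 5; 0 GB remain.
Put 2 GB in drive 2; 0 GB remain.
Put 1 GB in drive 1; 0 GB remain.
Final drives: [7,1] [6,2] [6] [6] [5,3] [5] [5] [5] [4,4] [4,4].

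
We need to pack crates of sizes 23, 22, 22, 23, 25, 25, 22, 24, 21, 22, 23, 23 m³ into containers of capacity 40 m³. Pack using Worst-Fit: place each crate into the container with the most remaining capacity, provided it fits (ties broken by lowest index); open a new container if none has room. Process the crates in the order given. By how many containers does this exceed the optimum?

Worst-Fit: [23] [22] [22] [23] [25] [25] [22] [24] [21] [22] [23] [23] → 12 containers.
12 crates exceed 20 m³ (half the capacity), and no two of those can share a container, so at least 12 containers are needed.
So 12 is already optimal.

0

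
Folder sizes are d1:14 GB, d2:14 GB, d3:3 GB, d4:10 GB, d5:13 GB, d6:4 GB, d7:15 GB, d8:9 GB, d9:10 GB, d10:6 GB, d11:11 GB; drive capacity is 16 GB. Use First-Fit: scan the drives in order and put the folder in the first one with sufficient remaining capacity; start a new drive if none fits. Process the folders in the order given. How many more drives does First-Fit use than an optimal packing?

First-Fit: [14] [14] [3,10] [13] [4,9] [15] [10,6] [11] → 8 drives.
8 folders exceed 8 GB (half the capacity), and no two of those can share a drive, so at least 8 drives are needed.
So 8 is already optimal.

0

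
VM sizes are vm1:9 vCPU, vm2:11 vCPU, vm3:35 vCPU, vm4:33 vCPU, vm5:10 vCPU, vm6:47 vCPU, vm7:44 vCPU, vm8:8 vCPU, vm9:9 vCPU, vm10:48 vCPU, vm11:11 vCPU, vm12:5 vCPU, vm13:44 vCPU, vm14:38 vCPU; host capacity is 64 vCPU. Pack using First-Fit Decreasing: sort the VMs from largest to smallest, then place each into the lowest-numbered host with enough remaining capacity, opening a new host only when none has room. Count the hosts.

7

Sorted descending: 48, 47, 44, 44, 38, 35, 33, 11, 11, 10, 9, 9, 8, 5.
host 1: place 48 vCPU, 16 vCPU left
host 2: place 47 vCPU, 17 vCPU left
host 3: place 44 vCPU, 20 vCPU left
host 4: place 44 vCPU, 20 vCPU left
host 5: place 38 vCPU, 26 vCPU left
host 6: place 35 vCPU, 29 vCPU left
host 7: place 33 vCPU, 31 vCPU left
host 1: place 11 vCPU, 5 vCPU left
host 2: place 11 vCPU, 6 vCPU left
host 3: place 10 vCPU, 10 vCPU left
host 3: place 9 vCPU, 1 vCPU left
host 4: place 9 vCPU, 11 vCPU left
host 4: place 8 vCPU, 3 vCPU left
host 1: place 5 vCPU, 0 vCPU left
Final hosts: [48,11,5] [47,11] [44,10,9] [44,9,8] [38] [35] [33].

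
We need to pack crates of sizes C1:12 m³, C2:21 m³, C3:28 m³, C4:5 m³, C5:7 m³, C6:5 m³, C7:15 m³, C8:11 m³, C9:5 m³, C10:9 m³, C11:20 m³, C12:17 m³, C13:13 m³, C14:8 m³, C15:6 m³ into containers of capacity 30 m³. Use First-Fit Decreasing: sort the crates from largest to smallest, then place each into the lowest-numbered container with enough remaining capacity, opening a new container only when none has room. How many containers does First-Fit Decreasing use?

7

Sorted descending: 28, 21, 20, 17, 15, 13, 12, 11, 9, 8, 7, 6, 5, 5, 5.
container 1: place 28 m³, 2 m³ left
container 2: place 21 m³, 9 m³ left
container 3: place 20 m³, 10 m³ left
container 4: place 17 m³, 13 m³ left
container 5: place 15 m³, 15 m³ left
container 4: place 13 m³, 0 m³ left
container 5: place 12 m³, 3 m³ left
container 6: place 11 m³, 19 m³ left
container 2: place 9 m³, 0 m³ left
container 3: place 8 m³, 2 m³ left
container 6: place 7 m³, 12 m³ left
container 6: place 6 m³, 6 m³ left
container 6: place 5 m³, 1 m³ left
container 7: place 5 m³, 25 m³ left
container 7: place 5 m³, 20 m³ left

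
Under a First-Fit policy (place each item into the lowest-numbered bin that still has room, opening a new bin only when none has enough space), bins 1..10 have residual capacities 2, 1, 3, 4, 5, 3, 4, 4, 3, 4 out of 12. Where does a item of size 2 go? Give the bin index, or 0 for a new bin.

1

Bins with room: bin 1 (2), bin 3 (3), bin 4 (4), bin 5 (5), bin 6 (3), bin 7 (4), bin 8 (4), bin 9 (3), bin 10 (4).
The first with room is bin 1.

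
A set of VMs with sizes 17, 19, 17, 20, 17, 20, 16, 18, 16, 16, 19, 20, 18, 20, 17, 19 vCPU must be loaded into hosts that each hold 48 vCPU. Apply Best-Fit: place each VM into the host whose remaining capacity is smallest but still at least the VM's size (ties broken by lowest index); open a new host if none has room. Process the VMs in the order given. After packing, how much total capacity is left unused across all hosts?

17 vCPU → host 1 (remaining 31 vCPU)
19 vCPU → host 1 (remaining 12 vCPU)
17 vCPU → host 2 (remaining 31 vCPU)
20 vCPU → host 2 (remaining 11 vCPU)
17 vCPU → host 3 (remaining 31 vCPU)
20 vCPU → host 3 (remaining 11 vCPU)
16 vCPU → host 4 (remaining 32 vCPU)
18 vCPU → host 4 (remaining 14 vCPU)
16 vCPU → host 5 (remaining 32 vCPU)
16 vCPU → host 5 (remaining 16 vCPU)
19 vCPU → host 6 (remaining 29 vCPU)
20 vCPU → host 6 (remaining 9 vCPU)
18 vCPU → host 7 (remaining 30 vCPU)
20 vCPU → host 7 (remaining 10 vCPU)
17 vCPU → host 8 (remaining 31 vCPU)
19 vCPU → host 8 (remaining 12 vCPU)
8 hosts × 48 vCPU = 384 vCPU; used 289 vCPU; unused 95 vCPU.

95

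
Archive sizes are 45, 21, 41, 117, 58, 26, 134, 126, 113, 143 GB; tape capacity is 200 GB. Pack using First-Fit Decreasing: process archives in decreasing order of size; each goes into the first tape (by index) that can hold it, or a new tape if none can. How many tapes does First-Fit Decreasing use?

Sorted descending: 143, 134, 126, 117, 113, 58, 45, 41, 26, 21.
Put 143 GB in tape 1; 57 GB remain.
Put 134 GB in tape 2; 66 GB remain.
Put 126 GB in tape 3; 74 GB remain.
Put 117 GB in tape 4; 83 GB remain.
Put 113 GB in tape 5; 87 GB remain.
Put 58 GB in tape 2; 8 GB remain.
Put 45 GB in tape 1; 12 GB remain.
Put 41 GB in tape 3; 33 GB remain.
Put 26 GB in tape 3; 7 GB remain.
Put 21 GB in tape 4; 62 GB remain.

5 tapes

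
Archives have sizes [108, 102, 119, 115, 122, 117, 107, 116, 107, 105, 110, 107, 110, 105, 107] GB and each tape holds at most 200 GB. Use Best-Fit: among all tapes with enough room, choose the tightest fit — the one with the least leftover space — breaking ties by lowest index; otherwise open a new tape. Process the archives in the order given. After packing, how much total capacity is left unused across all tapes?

1343

Put 108 GB in tape 1; 92 GB remain.
Put 102 GB in tape 2; 98 GB remain.
Put 119 GB in tape 3; 81 GB remain.
Put 115 GB in tape 4; 85 GB remain.
Put 122 GB in tape 5; 78 GB remain.
Put 117 GB in tape 6; 83 GB remain.
Put 107 GB in tape 7; 93 GB remain.
Put 116 GB in tape 8; 84 GB remain.
Put 107 GB in tape 9; 93 GB remain.
Put 105 GB in tape 10; 95 GB remain.
Put 110 GB in tape 11; 90 GB remain.
Put 107 GB in tape 12; 93 GB remain.
Put 110 GB in tape 13; 90 GB remain.
Put 105 GB in tape 14; 95 GB remain.
Put 107 GB in tape 15; 93 GB remain.
15 tapes × 200 GB = 3000 GB; used 1657 GB; unused 1343 GB.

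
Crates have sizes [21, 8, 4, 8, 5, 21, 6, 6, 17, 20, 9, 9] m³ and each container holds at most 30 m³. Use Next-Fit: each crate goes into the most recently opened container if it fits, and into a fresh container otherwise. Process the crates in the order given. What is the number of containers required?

6

21 m³ → container 1 (remaining 9 m³)
8 m³ → container 1 (remaining 1 m³)
4 m³ → container 2 (remaining 26 m³)
8 m³ → container 2 (remaining 18 m³)
5 m³ → container 2 (remaining 13 m³)
21 m³ → container 3 (remaining 9 m³)
6 m³ → container 3 (remaining 3 m³)
6 m³ → container 4 (remaining 24 m³)
17 m³ → container 4 (remaining 7 m³)
20 m³ → container 5 (remaining 10 m³)
9 m³ → container 5 (remaining 1 m³)
9 m³ → container 6 (remaining 21 m³)
Final containers: [21,8] [4,8,5] [21,6] [6,17] [20,9] [9].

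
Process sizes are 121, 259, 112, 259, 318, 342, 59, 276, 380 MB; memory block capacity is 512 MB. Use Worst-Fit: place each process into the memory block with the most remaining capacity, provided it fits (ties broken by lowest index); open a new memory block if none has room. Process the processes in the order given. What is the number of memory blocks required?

121 MB → memory block 1 (remaining 391 MB)
259 MB → memory block 1 (remaining 132 MB)
112 MB → memory block 1 (remaining 20 MB)
259 MB → memory block 2 (remaining 253 MB)
318 MB → memory block 3 (remaining 194 MB)
342 MB → memory block 4 (remaining 170 MB)
59 MB → memory block 2 (remaining 194 MB)
276 MB → memory block 5 (remaining 236 MB)
380 MB → memory block 6 (remaining 132 MB)

6 memory blocks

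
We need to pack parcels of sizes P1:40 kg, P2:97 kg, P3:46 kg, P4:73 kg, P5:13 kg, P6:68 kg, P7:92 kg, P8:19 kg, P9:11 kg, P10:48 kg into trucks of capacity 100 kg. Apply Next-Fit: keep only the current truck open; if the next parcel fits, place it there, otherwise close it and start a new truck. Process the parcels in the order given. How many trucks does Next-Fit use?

7 trucks

Put P1 (40 kg) in truck 1; 60 kg remain.
Put P2 (97 kg) in truck 2; 3 kg remain.
Put P3 (46 kg) in truck 3; 54 kg remain.
Put P4 (73 kg) in truck 4; 27 kg remain.
Put P5 (13 kg) in truck 4; 14 kg remain.
Put P6 (68 kg) in truck 5; 32 kg remain.
Put P7 (92 kg) in truck 6; 8 kg remain.
Put P8 (19 kg) in truck 7; 81 kg remain.
Put P9 (11 kg) in truck 7; 70 kg remain.
Put P10 (48 kg) in truck 7; 22 kg remain.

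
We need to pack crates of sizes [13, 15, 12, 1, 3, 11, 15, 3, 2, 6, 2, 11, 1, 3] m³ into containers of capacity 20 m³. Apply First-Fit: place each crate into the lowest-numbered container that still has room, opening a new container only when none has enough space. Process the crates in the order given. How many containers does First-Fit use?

6

container 1: place 13 m³, 7 m³ left
container 2: place 15 m³, 5 m³ left
container 3: place 12 m³, 8 m³ left
container 1: place 1 m³, 6 m³ left
container 1: place 3 m³, 3 m³ left
container 4: place 11 m³, 9 m³ left
container 5: place 15 m³, 5 m³ left
container 1: place 3 m³, 0 m³ left
container 2: place 2 m³, 3 m³ left
container 3: place 6 m³, 2 m³ left
container 2: place 2 m³, 1 m³ left
container 6: place 11 m³, 9 m³ left
container 2: place 1 m³, 0 m³ left
container 4: place 3 m³, 6 m³ left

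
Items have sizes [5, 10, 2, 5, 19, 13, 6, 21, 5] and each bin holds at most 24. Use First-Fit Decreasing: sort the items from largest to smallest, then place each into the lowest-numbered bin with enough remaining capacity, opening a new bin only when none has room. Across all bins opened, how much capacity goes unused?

Sorted descending: 21, 19, 13, 10, 6, 5, 5, 5, 2.
bin 1: place 21, 3 left
bin 2: place 19, 5 left
bin 3: place 13, 11 left
bin 3: place 10, 1 left
bin 4: place 6, 18 left
bin 2: place 5, 0 left
bin 4: place 5, 13 left
bin 4: place 5, 8 left
bin 1: place 2, 1 left
4 bins × 24 = 96; used 86; unused 10.

10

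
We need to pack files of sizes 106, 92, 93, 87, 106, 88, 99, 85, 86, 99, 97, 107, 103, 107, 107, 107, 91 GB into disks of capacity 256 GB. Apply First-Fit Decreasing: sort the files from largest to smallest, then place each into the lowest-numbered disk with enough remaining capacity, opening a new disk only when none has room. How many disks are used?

9

Sorted descending: 107, 107, 107, 107, 106, 106, 103, 99, 99, 97, 93, 92, 91, 88, 87, 86, 85.
107 GB → disk 1 (remaining 149 GB)
107 GB → disk 1 (remaining 42 GB)
107 GB → disk 2 (remaining 149 GB)
107 GB → disk 2 (remaining 42 GB)
106 GB → disk 3 (remaining 150 GB)
106 GB → disk 3 (remaining 44 GB)
103 GB → disk 4 (remaining 153 GB)
99 GB → disk 4 (remaining 54 GB)
99 GB → disk 5 (remaining 157 GB)
97 GB → disk 5 (remaining 60 GB)
93 GB → disk 6 (remaining 163 GB)
92 GB → disk 6 (remaining 71 GB)
91 GB → disk 7 (remaining 165 GB)
88 GB → disk 7 (remaining 77 GB)
87 GB → disk 8 (remaining 169 GB)
86 GB → disk 8 (remaining 83 GB)
85 GB → disk 9 (remaining 171 GB)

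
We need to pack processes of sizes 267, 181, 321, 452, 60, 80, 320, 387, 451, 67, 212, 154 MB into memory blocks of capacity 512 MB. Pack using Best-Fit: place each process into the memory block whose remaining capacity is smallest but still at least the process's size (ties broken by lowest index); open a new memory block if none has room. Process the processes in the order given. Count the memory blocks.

7 memory blocks

Put 267 MB in memory block 1; 245 MB remain.
Put 181 MB in memory block 1; 64 MB remain.
Put 321 MB in memory block 2; 191 MB remain.
Put 452 MB in memory block 3; 60 MB remain.
Put 60 MB in memory block 3; 0 MB remain.
Put 80 MB in memory block 2; 111 MB remain.
Put 320 MB in memory block 4; 192 MB remain.
Put 387 MB in memory block 5; 125 MB remain.
Put 451 MB in memory block 6; 61 MB remain.
Put 67 MB in memory block 2; 44 MB remain.
Put 212 MB in memory block 7; 300 MB remain.
Put 154 MB in memory block 4; 38 MB remain.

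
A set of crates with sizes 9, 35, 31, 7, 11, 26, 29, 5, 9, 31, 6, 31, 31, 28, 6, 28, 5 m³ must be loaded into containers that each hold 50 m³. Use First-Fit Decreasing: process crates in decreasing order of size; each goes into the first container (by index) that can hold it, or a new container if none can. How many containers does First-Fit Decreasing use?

Sorted descending: 35, 31, 31, 31, 31, 29, 28, 28, 26, 11, 9, 9, 7, 6, 6, 5, 5.
35 m³ → container 1 (remaining 15 m³)
31 m³ → container 2 (remaining 19 m³)
31 m³ → container 3 (remaining 19 m³)
31 m³ → container 4 (remaining 19 m³)
31 m³ → container 5 (remaining 19 m³)
29 m³ → container 6 (remaining 21 m³)
28 m³ → container 7 (remaining 22 m³)
28 m³ → container 8 (remaining 22 m³)
26 m³ → container 9 (remaining 24 m³)
11 m³ → container 1 (remaining 4 m³)
9 m³ → container 2 (remaining 10 m³)
9 m³ → container 2 (remaining 1 m³)
7 m³ → container 3 (remaining 12 m³)
6 m³ → container 3 (remaining 6 m³)
6 m³ → container 3 (remaining 0 m³)
5 m³ → container 4 (remaining 14 m³)
5 m³ → container 4 (remaining 9 m³)
Final containers: [35,11] [31,9,9] [31,7,6,6] [31,5,5] [31] [29] [28] [28] [26].

9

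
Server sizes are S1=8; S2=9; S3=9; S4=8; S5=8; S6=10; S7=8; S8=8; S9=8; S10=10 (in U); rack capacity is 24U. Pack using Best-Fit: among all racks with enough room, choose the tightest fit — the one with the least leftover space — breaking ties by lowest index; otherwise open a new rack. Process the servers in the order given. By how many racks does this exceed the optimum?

1

Best-Fit: [8,9] [9,8] [8,10] [8,8,8] [10] → 5 racks.
Total size 86U; any packing needs at least ⌈86/24⌉ = 4 racks.
An optimal packing achieves that bound: [10,10] [9,9] [8,8,8] [8,8,8] → 4 racks.
Excess: 5 − 4 = 1.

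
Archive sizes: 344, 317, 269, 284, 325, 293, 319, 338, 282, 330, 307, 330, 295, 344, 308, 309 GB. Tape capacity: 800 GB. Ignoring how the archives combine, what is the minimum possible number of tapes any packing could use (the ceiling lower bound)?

Total size = 344 + 317 + 269 + 284 + 325 + 293 + 319 + 338 + 282 + 330 + 307 + 330 + 295 + 344 + 308 + 309 = 4994 GB.
⌈4994 / 800⌉ = 7.

7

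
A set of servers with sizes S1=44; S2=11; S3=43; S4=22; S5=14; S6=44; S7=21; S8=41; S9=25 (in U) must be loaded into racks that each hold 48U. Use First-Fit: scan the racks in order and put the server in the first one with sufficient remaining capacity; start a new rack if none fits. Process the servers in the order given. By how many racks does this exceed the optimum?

First-Fit: [44] [11,22,14] [43] [44] [21,25] [41] → 6 racks.
Total size 265U; any packing needs at least ⌈265/48⌉ = 6 racks.
So 6 is already optimal.

0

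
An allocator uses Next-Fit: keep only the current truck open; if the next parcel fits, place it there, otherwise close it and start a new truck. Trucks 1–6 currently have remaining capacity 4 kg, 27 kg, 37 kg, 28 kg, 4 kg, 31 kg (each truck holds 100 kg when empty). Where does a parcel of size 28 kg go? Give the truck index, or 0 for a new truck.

6

Next-Fit only looks at truck 6, which has 31 kg free.
28 kg fits there.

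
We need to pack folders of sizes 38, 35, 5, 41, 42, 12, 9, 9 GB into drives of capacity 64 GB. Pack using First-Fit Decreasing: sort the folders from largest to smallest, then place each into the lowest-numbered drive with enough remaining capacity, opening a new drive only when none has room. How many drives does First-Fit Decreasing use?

4

Sorted descending: 42, 41, 38, 35, 12, 9, 9, 5.
drive 1: place 42 GB, 22 GB left
drive 2: place 41 GB, 23 GB left
drive 3: place 38 GB, 26 GB left
drive 4: place 35 GB, 29 GB left
drive 1: place 12 GB, 10 GB left
drive 1: place 9 GB, 1 GB left
drive 2: place 9 GB, 14 GB left
drive 2: place 5 GB, 9 GB left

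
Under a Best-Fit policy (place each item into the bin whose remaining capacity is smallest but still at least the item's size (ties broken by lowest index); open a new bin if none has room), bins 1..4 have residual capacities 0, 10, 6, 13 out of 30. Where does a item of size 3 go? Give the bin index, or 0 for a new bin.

3

Bins with room: bin 2 (10), bin 3 (6), bin 4 (13).
Tightest fit is bin 3 with 6 free.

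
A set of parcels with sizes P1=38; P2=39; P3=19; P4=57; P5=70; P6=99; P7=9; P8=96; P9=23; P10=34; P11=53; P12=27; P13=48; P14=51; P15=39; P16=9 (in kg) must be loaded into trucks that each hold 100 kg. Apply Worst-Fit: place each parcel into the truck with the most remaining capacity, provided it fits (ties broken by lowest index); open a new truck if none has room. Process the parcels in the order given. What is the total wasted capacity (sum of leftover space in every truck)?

89

Put P1 (38 kg) in truck 1; 62 kg remain.
Put P2 (39 kg) in truck 1; 23 kg remain.
Put P3 (19 kg) in truck 1; 4 kg remain.
Put P4 (57 kg) in truck 2; 43 kg remain.
Put P5 (70 kg) in truck 3; 30 kg remain.
Put P6 (99 kg) in truck 4; 1 kg remain.
Put P7 (9 kg) in truck 2; 34 kg remain.
Put P8 (96 kg) in truck 5; 4 kg remain.
Put P9 (23 kg) in truck 2; 11 kg remain.
Put P10 (34 kg) in truck 6; 66 kg remain.
Put P11 (53 kg) in truck 6; 13 kg remain.
Put P12 (27 kg) in truck 3; 3 kg remain.
Put P13 (48 kg) in truck 7; 52 kg remain.
Put P14 (51 kg) in truck 7; 1 kg remain.
Put P15 (39 kg) in truck 8; 61 kg remain.
Put P16 (9 kg) in truck 8; 52 kg remain.
8 trucks × 100 kg = 800 kg; used 711 kg; unused 89 kg.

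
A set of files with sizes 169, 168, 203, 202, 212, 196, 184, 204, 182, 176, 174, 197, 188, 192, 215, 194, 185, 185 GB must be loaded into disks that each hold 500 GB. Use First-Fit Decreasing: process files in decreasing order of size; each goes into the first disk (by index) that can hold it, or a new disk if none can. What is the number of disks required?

Sorted descending: 215, 212, 204, 203, 202, 197, 196, 194, 192, 188, 185, 185, 184, 182, 176, 174, 169, 168.
Put 215 GB in disk 1; 285 GB remain.
Put 212 GB in disk 1; 73 GB remain.
Put 204 GB in disk 2; 296 GB remain.
Put 203 GB in disk 2; 93 GB remain.
Put 202 GB in disk 3; 298 GB remain.
Put 197 GB in disk 3; 101 GB remain.
Put 196 GB in disk 4; 304 GB remain.
Put 194 GB in disk 4; 110 GB remain.
Put 192 GB in disk 5; 308 GB remain.
Put 188 GB in disk 5; 120 GB remain.
Put 185 GB in disk 6; 315 GB remain.
Put 185 GB in disk 6; 130 GB remain.
Put 184 GB in disk 7; 316 GB remain.
Put 182 GB in disk 7; 134 GB remain.
Put 176 GB in disk 8; 324 GB remain.
Put 174 GB in disk 8; 150 GB remain.
Put 169 GB in disk 9; 331 GB remain.
Put 168 GB in disk 9; 163 GB remain.
Final disks: [215,212] [204,203] [202,197] [196,194] [192,188] [185,185] [184,182] [176,174] [169,168].

9 disks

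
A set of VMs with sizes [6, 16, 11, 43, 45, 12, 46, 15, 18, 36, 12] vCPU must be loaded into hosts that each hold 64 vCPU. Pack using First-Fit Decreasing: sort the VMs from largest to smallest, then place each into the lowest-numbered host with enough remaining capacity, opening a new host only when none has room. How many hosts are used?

Sorted descending: 46, 45, 43, 36, 18, 16, 15, 12, 12, 11, 6.
Put 46 vCPU in host 1; 18 vCPU remain.
Put 45 vCPU in host 2; 19 vCPU remain.
Put 43 vCPU in host 3; 21 vCPU remain.
Put 36 vCPU in host 4; 28 vCPU remain.
Put 18 vCPU in host 1; 0 vCPU remain.
Put 16 vCPU in host 2; 3 vCPU remain.
Put 15 vCPU in host 3; 6 vCPU remain.
Put 12 vCPU in host 4; 16 vCPU remain.
Put 12 vCPU in host 4; 4 vCPU remain.
Put 11 vCPU in host 5; 53 vCPU remain.
Put 6 vCPU in host 3; 0 vCPU remain.
Final hosts: [46,18] [45,16] [43,15,6] [36,12,12] [11].

5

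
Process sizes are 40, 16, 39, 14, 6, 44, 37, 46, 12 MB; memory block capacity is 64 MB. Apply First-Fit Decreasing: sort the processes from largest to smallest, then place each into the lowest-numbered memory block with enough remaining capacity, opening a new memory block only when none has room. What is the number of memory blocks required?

5 memory blocks

Sorted descending: 46, 44, 40, 39, 37, 16, 14, 12, 6.
46 MB → memory block 1 (remaining 18 MB)
44 MB → memory block 2 (remaining 20 MB)
40 MB → memory block 3 (remaining 24 MB)
39 MB → memory block 4 (remaining 25 MB)
37 MB → memory block 5 (remaining 27 MB)
16 MB → memory block 1 (remaining 2 MB)
14 MB → memory block 2 (remaining 6 MB)
12 MB → memory block 3 (remaining 12 MB)
6 MB → memory block 2 (remaining 0 MB)
Final memory blocks: [46,16] [44,14,6] [40,12] [39] [37].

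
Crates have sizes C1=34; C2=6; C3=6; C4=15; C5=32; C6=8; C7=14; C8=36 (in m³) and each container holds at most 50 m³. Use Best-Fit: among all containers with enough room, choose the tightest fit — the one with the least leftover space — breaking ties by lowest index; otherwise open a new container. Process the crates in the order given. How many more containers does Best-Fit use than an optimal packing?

Best-Fit: [34,6,6] [15,32] [8,14] [36] → 4 containers.
Total size 151 m³; any packing needs at least ⌈151/50⌉ = 4 containers.
So 4 is already optimal.

0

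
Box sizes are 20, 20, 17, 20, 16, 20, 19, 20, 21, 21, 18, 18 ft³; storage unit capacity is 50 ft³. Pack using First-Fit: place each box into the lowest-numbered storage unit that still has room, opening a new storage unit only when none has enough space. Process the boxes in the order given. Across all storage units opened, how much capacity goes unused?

70

20 ft³ → storage unit 1 (remaining 30 ft³)
20 ft³ → storage unit 1 (remaining 10 ft³)
17 ft³ → storage unit 2 (remaining 33 ft³)
20 ft³ → storage unit 2 (remaining 13 ft³)
16 ft³ → storage unit 3 (remaining 34 ft³)
20 ft³ → storage unit 3 (remaining 14 ft³)
19 ft³ → storage unit 4 (remaining 31 ft³)
20 ft³ → storage unit 4 (remaining 11 ft³)
21 ft³ → storage unit 5 (remaining 29 ft³)
21 ft³ → storage unit 5 (remaining 8 ft³)
18 ft³ → storage unit 6 (remaining 32 ft³)
18 ft³ → storage unit 6 (remaining 14 ft³)
6 storage units × 50 ft³ = 300 ft³; used 230 ft³; unused 70 ft³.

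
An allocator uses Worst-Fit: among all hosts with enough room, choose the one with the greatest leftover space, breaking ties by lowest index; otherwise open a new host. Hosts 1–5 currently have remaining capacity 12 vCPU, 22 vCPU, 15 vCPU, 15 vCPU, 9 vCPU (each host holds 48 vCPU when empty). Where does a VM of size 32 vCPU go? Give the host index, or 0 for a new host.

0

No host has ≥ 32 vCPU free, so a new host is opened.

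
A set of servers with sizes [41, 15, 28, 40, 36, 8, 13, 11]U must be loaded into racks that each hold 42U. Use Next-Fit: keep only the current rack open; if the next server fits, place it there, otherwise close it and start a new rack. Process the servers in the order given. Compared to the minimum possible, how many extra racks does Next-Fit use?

1

Next-Fit: [41] [15] [28] [40] [36] [8,13,11] → 6 racks.
Total size 192U; any packing needs at least ⌈192/42⌉ = 5 racks.
An optimal packing achieves that bound: [41] [40] [36] [28,13] [15,11,8] → 5 racks.
Excess: 6 − 5 = 1.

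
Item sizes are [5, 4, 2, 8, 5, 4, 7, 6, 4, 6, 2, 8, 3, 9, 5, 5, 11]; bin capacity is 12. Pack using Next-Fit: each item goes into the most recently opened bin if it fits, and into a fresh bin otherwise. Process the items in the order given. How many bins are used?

bin 1: place 5, 7 left
bin 1: place 4, 3 left
bin 1: place 2, 1 left
bin 2: place 8, 4 left
bin 3: place 5, 7 left
bin 3: place 4, 3 left
bin 4: place 7, 5 left
bin 5: place 6, 6 left
bin 5: place 4, 2 left
bin 6: place 6, 6 left
bin 6: place 2, 4 left
bin 7: place 8, 4 left
bin 7: place 3, 1 left
bin 8: place 9, 3 left
bin 9: place 5, 7 left
bin 9: place 5, 2 left
bin 10: place 11, 1 left

10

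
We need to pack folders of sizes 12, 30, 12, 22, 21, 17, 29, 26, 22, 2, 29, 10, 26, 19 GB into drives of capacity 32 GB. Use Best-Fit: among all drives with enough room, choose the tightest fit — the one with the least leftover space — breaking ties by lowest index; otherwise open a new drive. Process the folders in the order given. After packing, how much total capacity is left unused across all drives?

12 GB → drive 1 (remaining 20 GB)
30 GB → drive 2 (remaining 2 GB)
12 GB → drive 1 (remaining 8 GB)
22 GB → drive 3 (remaining 10 GB)
21 GB → drive 4 (remaining 11 GB)
17 GB → drive 5 (remaining 15 GB)
29 GB → drive 6 (remaining 3 GB)
26 GB → drive 7 (remaining 6 GB)
22 GB → drive 8 (remaining 10 GB)
2 GB → drive 2 (remaining 0 GB)
29 GB → drive 9 (remaining 3 GB)
10 GB → drive 3 (remaining 0 GB)
26 GB → drive 10 (remaining 6 GB)
19 GB → drive 11 (remaining 13 GB)
11 drives × 32 GB = 352 GB; used 277 GB; unused 75 GB.

75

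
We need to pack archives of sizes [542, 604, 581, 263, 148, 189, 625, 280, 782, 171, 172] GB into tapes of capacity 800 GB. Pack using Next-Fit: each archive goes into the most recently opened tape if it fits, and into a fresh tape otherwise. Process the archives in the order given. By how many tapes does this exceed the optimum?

2

Next-Fit: [542] [604] [581] [263,148,189] [625] [280] [782] [171,172] → 8 tapes.
Total size 4357 GB; any packing needs at least ⌈4357/800⌉ = 6 tapes.
An optimal packing achieves that bound: [782] [625,172] [604,189] [581,171] [542,148] [280,263] → 6 tapes.
Excess: 8 − 6 = 2.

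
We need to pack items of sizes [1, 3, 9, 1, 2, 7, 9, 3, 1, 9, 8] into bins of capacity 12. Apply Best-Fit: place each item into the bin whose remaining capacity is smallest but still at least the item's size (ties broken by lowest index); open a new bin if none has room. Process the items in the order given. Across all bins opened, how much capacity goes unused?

1 → bin 1 (remaining 11)
3 → bin 1 (remaining 8)
9 → bin 2 (remaining 3)
1 → bin 2 (remaining 2)
2 → bin 2 (remaining 0)
7 → bin 1 (remaining 1)
9 → bin 3 (remaining 3)
3 → bin 3 (remaining 0)
1 → bin 1 (remaining 0)
9 → bin 4 (remaining 3)
8 → bin 5 (remaining 4)
5 bins × 12 = 60; used 53; unused 7.

7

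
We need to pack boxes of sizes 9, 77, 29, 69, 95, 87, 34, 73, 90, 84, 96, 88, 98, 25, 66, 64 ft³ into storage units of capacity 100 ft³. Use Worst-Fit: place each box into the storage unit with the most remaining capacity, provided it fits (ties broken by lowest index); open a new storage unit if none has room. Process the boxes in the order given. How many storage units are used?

13 storage units

9 ft³ → storage unit 1 (remaining 91 ft³)
77 ft³ → storage unit 1 (remaining 14 ft³)
29 ft³ → storage unit 2 (remaining 71 ft³)
69 ft³ → storage unit 2 (remaining 2 ft³)
95 ft³ → storage unit 3 (remaining 5 ft³)
87 ft³ → storage unit 4 (remaining 13 ft³)
34 ft³ → storage unit 5 (remaining 66 ft³)
73 ft³ → storage unit 6 (remaining 27 ft³)
90 ft³ → storage unit 7 (remaining 10 ft³)
84 ft³ → storage unit 8 (remaining 16 ft³)
96 ft³ → storage unit 9 (remaining 4 ft³)
88 ft³ → storage unit 10 (remaining 12 ft³)
98 ft³ → storage unit 11 (remaining 2 ft³)
25 ft³ → storage unit 5 (remaining 41 ft³)
66 ft³ → storage unit 12 (remaining 34 ft³)
64 ft³ → storage unit 13 (remaining 36 ft³)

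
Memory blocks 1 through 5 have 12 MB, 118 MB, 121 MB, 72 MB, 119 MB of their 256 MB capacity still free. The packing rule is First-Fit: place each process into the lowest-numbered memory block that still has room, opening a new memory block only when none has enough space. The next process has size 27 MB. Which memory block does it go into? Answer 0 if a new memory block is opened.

2

Memory blocks with room: memory block 2 (118 MB), memory block 3 (121 MB), memory block 4 (72 MB), memory block 5 (119 MB).
The first with room is memory block 2.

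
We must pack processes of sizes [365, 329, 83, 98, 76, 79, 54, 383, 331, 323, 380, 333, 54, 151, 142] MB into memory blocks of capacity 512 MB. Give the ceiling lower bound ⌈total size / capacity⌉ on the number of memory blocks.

7 memory blocks

Total size = 365 + 329 + 83 + 98 + 76 + 79 + 54 + 383 + 331 + 323 + 380 + 333 + 54 + 151 + 142 = 3181 MB.
⌈3181 / 512⌉ = 7.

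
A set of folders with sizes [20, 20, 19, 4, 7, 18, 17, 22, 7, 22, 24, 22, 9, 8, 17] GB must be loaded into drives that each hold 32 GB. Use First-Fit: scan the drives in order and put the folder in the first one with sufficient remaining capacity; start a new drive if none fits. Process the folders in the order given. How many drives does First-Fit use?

drive 1: place 20 GB, 12 GB left
drive 2: place 20 GB, 12 GB left
drive 3: place 19 GB, 13 GB left
drive 1: place 4 GB, 8 GB left
drive 1: place 7 GB, 1 GB left
drive 4: place 18 GB, 14 GB left
drive 5: place 17 GB, 15 GB left
drive 6: place 22 GB, 10 GB left
drive 2: place 7 GB, 5 GB left
drive 7: place 22 GB, 10 GB left
drive 8: place 24 GB, 8 GB left
drive 9: place 22 GB, 10 GB left
drive 3: place 9 GB, 4 GB left
drive 4: place 8 GB, 6 GB left
drive 10: place 17 GB, 15 GB left
Final drives: [20,4,7] [20,7] [19,9] [18,8] [17] [22] [22] [24] [22] [17].

10 drives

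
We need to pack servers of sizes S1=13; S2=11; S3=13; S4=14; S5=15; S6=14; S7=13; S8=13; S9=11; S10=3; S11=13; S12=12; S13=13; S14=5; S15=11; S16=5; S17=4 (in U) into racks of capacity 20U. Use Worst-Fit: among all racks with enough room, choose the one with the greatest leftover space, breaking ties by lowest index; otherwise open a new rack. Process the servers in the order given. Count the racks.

Put S1 (13U) in rack 1; 7U remain.
Put S2 (11U) in rack 2; 9U remain.
Put S3 (13U) in rack 3; 7U remain.
Put S4 (14U) in rack 4; 6U remain.
Put S5 (15U) in rack 5; 5U remain.
Put S6 (14U) in rack 6; 6U remain.
Put S7 (13U) in rack 7; 7U remain.
Put S8 (13U) in rack 8; 7U remain.
Put S9 (11U) in rack 9; 9U remain.
Put S10 (3U) in rack 2; 6U remain.
Put S11 (13U) in rack 10; 7U remain.
Put S12 (12U) in rack 11; 8U remain.
Put S13 (13U) in rack 12; 7U remain.
Put S14 (5U) in rack 9; 4U remain.
Put S15 (11U) in rack 13; 9U remain.
Put S16 (5U) in rack 13; 4U remain.
Put S17 (4U) in rack 11; 4U remain.
Final racks: [13] [11,3] [13] [14] [15] [14] [13] [13] [11,5] [13] [12,4] [13] [11,5].

13 racks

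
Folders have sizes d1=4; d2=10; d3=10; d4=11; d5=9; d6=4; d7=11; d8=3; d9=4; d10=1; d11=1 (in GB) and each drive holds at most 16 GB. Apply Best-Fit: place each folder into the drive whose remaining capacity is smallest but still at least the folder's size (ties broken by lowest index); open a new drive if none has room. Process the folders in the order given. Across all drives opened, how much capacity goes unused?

12

d1 (4 GB) → drive 1 (remaining 12 GB)
d2 (10 GB) → drive 1 (remaining 2 GB)
d3 (10 GB) → drive 2 (remaining 6 GB)
d4 (11 GB) → drive 3 (remaining 5 GB)
d5 (9 GB) → drive 4 (remaining 7 GB)
d6 (4 GB) → drive 3 (remaining 1 GB)
d7 (11 GB) → drive 5 (remaining 5 GB)
d8 (3 GB) → drive 5 (remaining 2 GB)
d9 (4 GB) → drive 2 (remaining 2 GB)
d10 (1 GB) → drive 3 (remaining 0 GB)
d11 (1 GB) → drive 1 (remaining 1 GB)
5 drives × 16 GB = 80 GB; used 68 GB; unused 12 GB.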